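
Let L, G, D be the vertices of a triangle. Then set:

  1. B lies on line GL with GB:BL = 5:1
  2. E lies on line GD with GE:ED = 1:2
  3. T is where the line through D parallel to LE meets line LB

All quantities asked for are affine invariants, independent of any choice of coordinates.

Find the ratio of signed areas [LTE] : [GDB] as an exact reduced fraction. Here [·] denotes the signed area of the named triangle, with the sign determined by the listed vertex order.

Work in coordinates with L = (0, 0), G = (1, 0), D = (0, 1).
1. B lies on line GL with GB:BL = 5:1 ⇒ B = (1/6, 0)
2. E lies on line GD with GE:ED = 1:2 ⇒ E = (2/3, 1/3)
3. T is where the line through D parallel to LE meets line LB ⇒ T = (-2, 0)
2·[LTE] = -2/3, 2·[GDB] = 5/6
[LTE]:[GDB] = -2/3:5/6 = -4/5

[LTE]:[GDB] = -4/5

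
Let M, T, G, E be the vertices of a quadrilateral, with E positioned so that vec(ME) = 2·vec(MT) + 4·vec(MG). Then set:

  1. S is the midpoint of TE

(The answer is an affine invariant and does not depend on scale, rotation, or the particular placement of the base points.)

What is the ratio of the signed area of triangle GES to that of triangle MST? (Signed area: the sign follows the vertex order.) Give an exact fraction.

Assign M = (0, 0), T = (1, 0), G = (0, 1), E = (2, 4) — the answer is frame-independent, so this choice is without loss of generality.
1. S is the midpoint of TE ⇒ S = (3/2, 2)
2·[GES] = -5/2, 2·[MST] = -2
[GES]:[MST] = -5/2:-2 = 5/4

[GES]:[MST] = 5/4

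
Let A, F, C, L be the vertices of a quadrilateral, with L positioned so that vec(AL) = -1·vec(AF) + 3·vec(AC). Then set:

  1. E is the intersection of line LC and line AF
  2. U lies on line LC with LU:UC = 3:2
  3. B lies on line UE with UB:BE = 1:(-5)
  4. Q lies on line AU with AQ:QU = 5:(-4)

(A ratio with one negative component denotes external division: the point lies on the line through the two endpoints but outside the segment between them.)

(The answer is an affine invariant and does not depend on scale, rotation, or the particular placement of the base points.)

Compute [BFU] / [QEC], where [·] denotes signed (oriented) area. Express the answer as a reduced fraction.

Work in coordinates with A = (0, 0), F = (1, 0), C = (0, 1), L = (-1, 3).
1. E is the intersection of line LC and line AF ⇒ E = (1/2, 0)
2. U lies on line LC with LU:UC = 3:2 ⇒ U = (-2/5, 9/5)
3. B lies on line UE with UB:BE = 1:(-5) ⇒ B = (-5/8, 9/4)
4. Q lies on line AU with AQ:QU = 5:(-4) ⇒ Q = (-2, 9)
2·[BFU] = -9/40, 2·[QEC] = -2
[BFU]:[QEC] = -9/40:-2 = 9/80

[BFU]:[QEC] = 9/80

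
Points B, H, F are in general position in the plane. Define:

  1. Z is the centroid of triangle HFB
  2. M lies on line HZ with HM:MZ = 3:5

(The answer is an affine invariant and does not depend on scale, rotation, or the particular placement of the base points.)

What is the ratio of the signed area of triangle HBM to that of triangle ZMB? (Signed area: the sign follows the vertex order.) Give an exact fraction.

[HBM]:[ZMB] = 3/5

Set B = (0, 0), H = (1, 0), F = (0, 1); any affine frame gives the same invariant.
1. Z is the centroid of triangle HFB ⇒ Z = (1/3, 1/3)
2. M lies on line HZ with HM:MZ = 3:5 ⇒ M = (3/4, 1/8)
2·[HBM] = -1/8, 2·[ZMB] = -5/24
[HBM]:[ZMB] = -1/8:-5/24 = 3/5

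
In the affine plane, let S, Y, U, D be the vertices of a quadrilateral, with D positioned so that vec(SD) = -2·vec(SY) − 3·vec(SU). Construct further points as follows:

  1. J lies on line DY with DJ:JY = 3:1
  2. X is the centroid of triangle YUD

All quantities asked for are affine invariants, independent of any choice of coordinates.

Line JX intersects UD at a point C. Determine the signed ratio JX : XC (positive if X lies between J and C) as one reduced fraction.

Set S = (0, 0), Y = (1, 0), U = (0, 1), D = (-2, -3); any affine frame gives the same invariant.
1. J lies on line DY with DJ:JY = 3:1 ⇒ J = (1/4, -3/4)
2. X is the centroid of triangle YUD ⇒ X = (-1/3, -2/3)
line JX meets UD at C = (-4/5, -3/5)
X = J + t·(C−J) with t = 5/9, so JX:XC = 5/9:4/9

JX:XC = 5/4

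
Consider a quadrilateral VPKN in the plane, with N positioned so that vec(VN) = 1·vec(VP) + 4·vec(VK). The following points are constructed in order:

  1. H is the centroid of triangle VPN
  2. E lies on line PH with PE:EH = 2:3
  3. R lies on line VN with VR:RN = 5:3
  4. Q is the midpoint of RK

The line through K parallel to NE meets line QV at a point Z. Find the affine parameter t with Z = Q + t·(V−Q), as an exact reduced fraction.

Set V = (0, 0), P = (1, 0), K = (0, 1), N = (1, 4); any affine frame gives the same invariant.
1. H is the centroid of triangle VPN ⇒ H = (2/3, 4/3)
2. E lies on line PH with PE:EH = 2:3 ⇒ E = (13/15, 8/15)
3. R lies on line VN with VR:RN = 5:3 ⇒ R = (5/8, 5/2)
4. Q is the midpoint of RK ⇒ Q = (5/16, 7/4)
through K parallel to NE: direction (-2/15, -52/15); meets QV at Z = (-5/102, -14/51)
Z = Q + t·(V−Q) with t = 59/51

t = 59/51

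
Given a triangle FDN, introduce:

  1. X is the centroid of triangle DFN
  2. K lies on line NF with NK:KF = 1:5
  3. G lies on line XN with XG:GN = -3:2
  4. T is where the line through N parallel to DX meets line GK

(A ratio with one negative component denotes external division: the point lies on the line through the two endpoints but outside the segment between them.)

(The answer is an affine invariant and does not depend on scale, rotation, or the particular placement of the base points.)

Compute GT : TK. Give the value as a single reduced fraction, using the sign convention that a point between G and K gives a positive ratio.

Set F = (0, 0), D = (1, 0), N = (0, 1); any affine frame gives the same invariant.
1. X is the centroid of triangle DFN ⇒ X = (1/3, 1/3)
2. K lies on line NF with NK:KF = 1:5 ⇒ K = (0, 5/6)
3. G lies on line XN with XG:GN = -3:2 ⇒ G = (-2/3, 7/3)
4. T is where the line through N parallel to DX meets line GK ⇒ T = (-2/21, 22/21)
T = G + t·(K−G) with t = 6/7, so GT:TK = t:(1−t) = 6/7:1/7

GT:TK = 6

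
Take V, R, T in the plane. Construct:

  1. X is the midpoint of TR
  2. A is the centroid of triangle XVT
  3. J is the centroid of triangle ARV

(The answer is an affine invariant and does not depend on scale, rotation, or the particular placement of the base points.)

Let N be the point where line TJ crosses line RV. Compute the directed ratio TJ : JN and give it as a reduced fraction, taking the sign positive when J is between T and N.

TJ:JN = 5

Assign V = (0, 0), R = (1, 0), T = (0, 1) — the answer is frame-independent, so this choice is without loss of generality.
1. X is the midpoint of TR ⇒ X = (1/2, 1/2)
2. A is the centroid of triangle XVT ⇒ A = (1/6, 1/2)
3. J is the centroid of triangle ARV ⇒ J = (7/18, 1/6)
line TJ meets RV at N = (7/15, 0)
J = T + t·(N−T) with t = 5/6, so TJ:JN = 5/6:1/6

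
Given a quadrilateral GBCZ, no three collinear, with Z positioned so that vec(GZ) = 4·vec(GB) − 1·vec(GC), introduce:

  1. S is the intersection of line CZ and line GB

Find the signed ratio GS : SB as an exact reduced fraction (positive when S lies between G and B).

Assign G = (0, 0), B = (1, 0), C = (0, 1), Z = (4, -1) — the answer is frame-independent, so this choice is without loss of generality.
1. S is the intersection of line CZ and line GB ⇒ S = (2, 0)
S = G + t·(B−G) with t = 2, so GS:SB = t:(1−t) = 2:-1

GS:SB = -2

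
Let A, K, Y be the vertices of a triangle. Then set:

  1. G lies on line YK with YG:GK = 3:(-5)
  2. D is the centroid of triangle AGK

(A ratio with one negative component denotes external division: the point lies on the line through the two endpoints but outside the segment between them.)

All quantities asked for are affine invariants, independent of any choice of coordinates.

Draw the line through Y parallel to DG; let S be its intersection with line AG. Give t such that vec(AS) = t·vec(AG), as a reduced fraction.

Work in coordinates with A = (0, 0), K = (1, 0), Y = (0, 1).
1. G lies on line YK with YG:GK = 3:(-5) ⇒ G = (-3/2, 5/2)
2. D is the centroid of triangle AGK ⇒ D = (-1/6, 5/6)
through Y parallel to DG: direction (-4/3, 5/3); meets AG at S = (-12/5, 4)
S = A + t·(G−A) with t = 8/5

t = 8/5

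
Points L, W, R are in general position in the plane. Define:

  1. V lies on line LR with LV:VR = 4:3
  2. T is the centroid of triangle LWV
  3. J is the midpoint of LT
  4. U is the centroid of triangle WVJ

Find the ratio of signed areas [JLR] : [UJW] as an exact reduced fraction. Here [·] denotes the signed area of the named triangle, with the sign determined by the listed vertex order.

Work in coordinates with L = (0, 0), W = (1, 0), R = (0, 1).
1. V lies on line LR with LV:VR = 4:3 ⇒ V = (0, 4/7)
2. T is the centroid of triangle LWV ⇒ T = (1/3, 4/21)
3. J is the midpoint of LT ⇒ J = (1/6, 2/21)
4. U is the centroid of triangle WVJ ⇒ U = (7/18, 2/9)
2·[JLR] = -1/6, 2·[UJW] = 8/63
[JLR]:[UJW] = -1/6:8/63 = -21/16

[JLR]:[UJW] = -21/16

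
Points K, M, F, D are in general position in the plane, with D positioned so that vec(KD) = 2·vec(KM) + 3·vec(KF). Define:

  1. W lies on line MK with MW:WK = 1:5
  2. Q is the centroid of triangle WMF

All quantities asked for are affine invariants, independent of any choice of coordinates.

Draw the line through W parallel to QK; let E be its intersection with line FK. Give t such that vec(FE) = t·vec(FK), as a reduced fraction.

Choose coordinates K = (0, 0), M = (1, 0), F = (0, 1), D = (2, 3).
1. W lies on line MK with MW:WK = 1:5 ⇒ W = (5/6, 0)
2. Q is the centroid of triangle WMF ⇒ Q = (11/18, 1/3)
through W parallel to QK: direction (-11/18, -1/3); meets FK at E = (0, -5/11)
E = F + t·(K−F) with t = 16/11

t = 16/11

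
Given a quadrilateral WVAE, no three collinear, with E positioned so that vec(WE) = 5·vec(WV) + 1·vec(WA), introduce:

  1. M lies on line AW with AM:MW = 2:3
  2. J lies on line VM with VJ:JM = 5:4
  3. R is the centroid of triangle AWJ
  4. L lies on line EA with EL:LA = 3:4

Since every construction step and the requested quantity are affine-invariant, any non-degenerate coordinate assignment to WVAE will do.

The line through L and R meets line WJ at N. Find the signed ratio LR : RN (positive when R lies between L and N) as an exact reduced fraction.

Set W = (0, 0), V = (1, 0), A = (0, 1), E = (5, 1); any affine frame gives the same invariant.
1. M lies on line AW with AM:MW = 2:3 ⇒ M = (0, 3/5)
2. J lies on line VM with VJ:JM = 5:4 ⇒ J = (4/9, 1/3)
3. R is the centroid of triangle AWJ ⇒ R = (4/27, 4/9)
4. L lies on line EA with EL:LA = 3:4 ⇒ L = (20/7, 1)
line LR meets WJ at N = (212/279, 53/93)
R = L + t·(N−L) with t = 31/24, so LR:RN = 31/24:-7/24

LR:RN = -31/7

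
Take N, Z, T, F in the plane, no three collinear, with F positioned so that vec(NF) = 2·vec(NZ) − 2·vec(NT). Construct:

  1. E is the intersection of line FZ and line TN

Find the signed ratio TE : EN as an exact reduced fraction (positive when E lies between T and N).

Choose coordinates N = (0, 0), Z = (1, 0), T = (0, 1), F = (2, -2).
1. E is the intersection of line FZ and line TN ⇒ E = (0, 2)
E = T + t·(N−T) with t = -1, so TE:EN = t:(1−t) = -1:2

TE:EN = -1/2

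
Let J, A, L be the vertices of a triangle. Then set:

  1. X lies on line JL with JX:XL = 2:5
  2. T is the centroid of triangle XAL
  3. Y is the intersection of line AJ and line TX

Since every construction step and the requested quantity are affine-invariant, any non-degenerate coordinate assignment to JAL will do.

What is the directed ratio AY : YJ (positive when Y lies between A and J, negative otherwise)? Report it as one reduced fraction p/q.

Choose coordinates J = (0, 0), A = (1, 0), L = (0, 1).
1. X lies on line JL with JX:XL = 2:5 ⇒ X = (0, 2/7)
2. T is the centroid of triangle XAL ⇒ T = (1/3, 3/7)
3. Y is the intersection of line AJ and line TX ⇒ Y = (-2/3, 0)
Y = A + t·(J−A) with t = 5/3, so AY:YJ = t:(1−t) = 5/3:-2/3

AY:YJ = -5/2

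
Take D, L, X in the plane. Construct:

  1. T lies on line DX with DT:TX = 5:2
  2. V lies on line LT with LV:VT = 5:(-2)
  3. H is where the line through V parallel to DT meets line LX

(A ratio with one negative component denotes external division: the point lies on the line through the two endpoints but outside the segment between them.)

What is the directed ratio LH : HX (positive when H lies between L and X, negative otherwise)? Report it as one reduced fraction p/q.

LH:HX = -5/2

Assign D = (0, 0), L = (1, 0), X = (0, 1) — the answer is frame-independent, so this choice is without loss of generality.
1. T lies on line DX with DT:TX = 5:2 ⇒ T = (0, 5/7)
2. V lies on line LT with LV:VT = 5:(-2) ⇒ V = (-2/3, 25/21)
3. H is where the line through V parallel to DT meets line LX ⇒ H = (-2/3, 5/3)
H = L + t·(X−L) with t = 5/3, so LH:HX = t:(1−t) = 5/3:-2/3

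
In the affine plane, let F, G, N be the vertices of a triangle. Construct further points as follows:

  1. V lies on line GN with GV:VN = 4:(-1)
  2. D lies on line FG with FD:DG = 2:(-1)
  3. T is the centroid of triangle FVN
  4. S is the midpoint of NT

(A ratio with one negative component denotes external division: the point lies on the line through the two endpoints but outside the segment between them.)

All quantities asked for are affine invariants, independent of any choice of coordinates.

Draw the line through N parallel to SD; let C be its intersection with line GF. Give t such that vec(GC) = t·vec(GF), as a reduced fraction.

t = -21/16

Work in coordinates with F = (0, 0), G = (1, 0), N = (0, 1).
1. V lies on line GN with GV:VN = 4:(-1) ⇒ V = (-1/3, 4/3)
2. D lies on line FG with FD:DG = 2:(-1) ⇒ D = (2, 0)
3. T is the centroid of triangle FVN ⇒ T = (-1/9, 7/9)
4. S is the midpoint of NT ⇒ S = (-1/18, 8/9)
through N parallel to SD: direction (37/18, -8/9); meets GF at C = (37/16, 0)
C = G + t·(F−G) with t = -21/16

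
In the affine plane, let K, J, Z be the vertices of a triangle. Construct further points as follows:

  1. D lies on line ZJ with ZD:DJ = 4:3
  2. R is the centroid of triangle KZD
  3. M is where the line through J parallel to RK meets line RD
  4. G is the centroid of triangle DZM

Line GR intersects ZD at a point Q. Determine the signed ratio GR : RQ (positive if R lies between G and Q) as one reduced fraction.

GR:RQ = -3/2

Choose coordinates K = (0, 0), J = (1, 0), Z = (0, 1).
1. D lies on line ZJ with ZD:DJ = 4:3 ⇒ D = (4/7, 3/7)
2. R is the centroid of triangle KZD ⇒ R = (4/21, 10/21)
3. M is where the line through J parallel to RK meets line RD ⇒ M = (8/7, 5/14)
4. G is the centroid of triangle DZM ⇒ G = (4/7, 25/42)
line GR meets ZD at Q = (4/9, 5/9)
R = G + t·(Q−G) with t = 3, so GR:RQ = 3:-2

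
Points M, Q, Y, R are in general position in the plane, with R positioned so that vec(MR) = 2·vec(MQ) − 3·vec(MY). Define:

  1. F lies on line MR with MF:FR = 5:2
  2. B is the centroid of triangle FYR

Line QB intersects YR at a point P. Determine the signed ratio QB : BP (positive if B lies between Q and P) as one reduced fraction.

QB:BP = -23/2

Set M = (0, 0), Q = (1, 0), Y = (0, 1), R = (2, -3); any affine frame gives the same invariant.
1. F lies on line MR with MF:FR = 5:2 ⇒ F = (10/7, -15/7)
2. B is the centroid of triangle FYR ⇒ B = (8/7, -29/21)
line QB meets YR at P = (26/23, -29/23)
B = Q + t·(P−Q) with t = 23/21, so QB:BP = 23/21:-2/21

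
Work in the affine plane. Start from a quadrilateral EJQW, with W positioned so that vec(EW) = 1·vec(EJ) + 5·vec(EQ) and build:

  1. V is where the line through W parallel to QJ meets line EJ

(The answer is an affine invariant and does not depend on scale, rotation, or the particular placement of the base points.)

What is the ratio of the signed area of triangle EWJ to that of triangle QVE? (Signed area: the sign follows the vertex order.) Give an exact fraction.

[EWJ]:[QVE] = 5/6

Set E = (0, 0), J = (1, 0), Q = (0, 1), W = (1, 5); any affine frame gives the same invariant.
1. V is where the line through W parallel to QJ meets line EJ ⇒ V = (6, 0)
2·[EWJ] = -5, 2·[QVE] = -6
[EWJ]:[QVE] = -5:-6 = 5/6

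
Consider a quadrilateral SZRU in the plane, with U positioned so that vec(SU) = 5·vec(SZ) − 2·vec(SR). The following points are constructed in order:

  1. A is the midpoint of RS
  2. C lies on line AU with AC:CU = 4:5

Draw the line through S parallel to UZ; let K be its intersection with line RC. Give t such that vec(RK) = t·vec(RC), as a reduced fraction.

Work in coordinates with S = (0, 0), Z = (1, 0), R = (0, 1), U = (5, -2).
1. A is the midpoint of RS ⇒ A = (0, 1/2)
2. C lies on line AU with AC:CU = 4:5 ⇒ C = (20/9, -11/18)
through S parallel to UZ: direction (-4, 2); meets RC at K = (40/9, -20/9)
K = R + t·(C−R) with t = 2

t = 2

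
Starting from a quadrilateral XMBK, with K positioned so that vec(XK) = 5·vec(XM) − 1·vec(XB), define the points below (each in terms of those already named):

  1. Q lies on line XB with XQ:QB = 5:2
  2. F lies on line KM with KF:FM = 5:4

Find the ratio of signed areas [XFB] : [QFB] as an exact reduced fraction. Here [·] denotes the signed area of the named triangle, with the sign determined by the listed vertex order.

Set X = (0, 0), M = (1, 0), B = (0, 1), K = (5, -1); any affine frame gives the same invariant.
1. Q lies on line XB with XQ:QB = 5:2 ⇒ Q = (0, 5/7)
2. F lies on line KM with KF:FM = 5:4 ⇒ F = (25/9, -4/9)
2·[XFB] = 25/9, 2·[QFB] = 50/63
[XFB]:[QFB] = 25/9:50/63 = 7/2

[XFB]:[QFB] = 7/2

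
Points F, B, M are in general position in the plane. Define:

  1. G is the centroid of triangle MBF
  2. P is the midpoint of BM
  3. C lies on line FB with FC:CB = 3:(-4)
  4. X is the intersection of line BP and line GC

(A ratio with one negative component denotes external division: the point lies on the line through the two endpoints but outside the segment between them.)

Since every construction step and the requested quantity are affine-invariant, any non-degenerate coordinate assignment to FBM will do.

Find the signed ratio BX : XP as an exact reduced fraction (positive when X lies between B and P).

BX:XP = 8/3

Set F = (0, 0), B = (1, 0), M = (0, 1); any affine frame gives the same invariant.
1. G is the centroid of triangle MBF ⇒ G = (1/3, 1/3)
2. P is the midpoint of BM ⇒ P = (1/2, 1/2)
3. C lies on line FB with FC:CB = 3:(-4) ⇒ C = (-3, 0)
4. X is the intersection of line BP and line GC ⇒ X = (7/11, 4/11)
X = B + t·(P−B) with t = 8/11, so BX:XP = t:(1−t) = 8/11:3/11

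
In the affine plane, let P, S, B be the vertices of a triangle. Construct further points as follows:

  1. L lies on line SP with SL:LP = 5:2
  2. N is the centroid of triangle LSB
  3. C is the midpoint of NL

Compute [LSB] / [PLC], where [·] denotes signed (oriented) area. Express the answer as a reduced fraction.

[LSB]:[PLC] = 15

Work in coordinates with P = (0, 0), S = (1, 0), B = (0, 1).
1. L lies on line SP with SL:LP = 5:2 ⇒ L = (2/7, 0)
2. N is the centroid of triangle LSB ⇒ N = (3/7, 1/3)
3. C is the midpoint of NL ⇒ C = (5/14, 1/6)
2·[LSB] = 5/7, 2·[PLC] = 1/21
[LSB]:[PLC] = 5/7:1/21 = 15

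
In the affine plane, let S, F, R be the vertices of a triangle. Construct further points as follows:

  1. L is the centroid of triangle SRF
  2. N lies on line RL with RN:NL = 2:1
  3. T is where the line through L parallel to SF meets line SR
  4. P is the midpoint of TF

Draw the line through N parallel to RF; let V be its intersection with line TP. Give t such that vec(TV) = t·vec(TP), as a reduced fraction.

t = 4/3

Set S = (0, 0), F = (1, 0), R = (0, 1); any affine frame gives the same invariant.
1. L is the centroid of triangle SRF ⇒ L = (1/3, 1/3)
2. N lies on line RL with RN:NL = 2:1 ⇒ N = (2/9, 5/9)
3. T is where the line through L parallel to SF meets line SR ⇒ T = (0, 1/3)
4. P is the midpoint of TF ⇒ P = (1/2, 1/6)
through N parallel to RF: direction (1, -1); meets TP at V = (2/3, 1/9)
V = T + t·(P−T) with t = 4/3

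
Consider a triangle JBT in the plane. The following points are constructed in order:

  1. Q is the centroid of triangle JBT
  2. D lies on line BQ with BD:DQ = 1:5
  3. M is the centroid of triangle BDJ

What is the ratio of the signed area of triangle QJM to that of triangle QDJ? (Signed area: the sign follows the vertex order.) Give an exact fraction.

Work in coordinates with J = (0, 0), B = (1, 0), T = (0, 1).
1. Q is the centroid of triangle JBT ⇒ Q = (1/3, 1/3)
2. D lies on line BQ with BD:DQ = 1:5 ⇒ D = (8/9, 1/18)
3. M is the centroid of triangle BDJ ⇒ M = (17/27, 1/54)
2·[QJM] = 11/54, 2·[QDJ] = -5/18
[QJM]:[QDJ] = 11/54:-5/18 = -11/15

[QJM]:[QDJ] = -11/15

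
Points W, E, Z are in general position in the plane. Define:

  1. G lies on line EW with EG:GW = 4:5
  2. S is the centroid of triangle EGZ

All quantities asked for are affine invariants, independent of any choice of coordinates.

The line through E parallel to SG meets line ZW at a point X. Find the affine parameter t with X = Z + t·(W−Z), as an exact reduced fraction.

t = -8

Work in coordinates with W = (0, 0), E = (1, 0), Z = (0, 1).
1. G lies on line EW with EG:GW = 4:5 ⇒ G = (5/9, 0)
2. S is the centroid of triangle EGZ ⇒ S = (14/27, 1/3)
through E parallel to SG: direction (1/27, -1/3); meets ZW at X = (0, 9)
X = Z + t·(W−Z) with t = -8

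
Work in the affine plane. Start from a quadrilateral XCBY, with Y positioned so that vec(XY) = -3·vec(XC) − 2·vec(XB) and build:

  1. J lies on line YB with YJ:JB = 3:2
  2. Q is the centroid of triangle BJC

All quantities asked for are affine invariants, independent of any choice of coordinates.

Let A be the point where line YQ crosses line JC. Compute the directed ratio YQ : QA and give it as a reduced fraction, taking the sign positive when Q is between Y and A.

YQ:QA = -11/2

Work in coordinates with X = (0, 0), C = (1, 0), B = (0, 1), Y = (-3, -2).
1. J lies on line YB with YJ:JB = 3:2 ⇒ J = (-6/5, -1/5)
2. Q is the centroid of triangle BJC ⇒ Q = (-1/15, 4/15)
line YQ meets JC at A = (-3/5, -8/55)
Q = Y + t·(A−Y) with t = 11/9, so YQ:QA = 11/9:-2/9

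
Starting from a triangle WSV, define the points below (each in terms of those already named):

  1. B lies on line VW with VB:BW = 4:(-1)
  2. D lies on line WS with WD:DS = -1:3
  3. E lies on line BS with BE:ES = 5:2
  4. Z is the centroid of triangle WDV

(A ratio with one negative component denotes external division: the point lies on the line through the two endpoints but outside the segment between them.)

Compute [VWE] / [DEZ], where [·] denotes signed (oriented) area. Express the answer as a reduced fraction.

Assign W = (0, 0), S = (1, 0), V = (0, 1) — the answer is frame-independent, so this choice is without loss of generality.
1. B lies on line VW with VB:BW = 4:(-1) ⇒ B = (0, -1/3)
2. D lies on line WS with WD:DS = -1:3 ⇒ D = (-1/2, 0)
3. E lies on line BS with BE:ES = 5:2 ⇒ E = (5/7, -2/21)
4. Z is the centroid of triangle WDV ⇒ Z = (-1/6, 1/3)
2·[VWE] = 5/7, 2·[DEZ] = 55/126
[VWE]:[DEZ] = 5/7:55/126 = 18/11

[VWE]:[DEZ] = 18/11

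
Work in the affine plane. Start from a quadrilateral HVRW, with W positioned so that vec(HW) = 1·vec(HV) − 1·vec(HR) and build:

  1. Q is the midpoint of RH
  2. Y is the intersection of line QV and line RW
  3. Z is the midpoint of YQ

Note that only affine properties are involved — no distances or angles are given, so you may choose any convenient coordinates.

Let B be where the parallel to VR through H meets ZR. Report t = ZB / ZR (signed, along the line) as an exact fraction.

Assign H = (0, 0), V = (1, 0), R = (0, 1), W = (1, -1) — the answer is frame-independent, so this choice is without loss of generality.
1. Q is the midpoint of RH ⇒ Q = (0, 1/2)
2. Y is the intersection of line QV and line RW ⇒ Y = (1/3, 1/3)
3. Z is the midpoint of YQ ⇒ Z = (1/6, 5/12)
through H parallel to VR: direction (-1, 1); meets ZR at B = (2/5, -2/5)
B = Z + t·(R−Z) with t = -7/5

t = -7/5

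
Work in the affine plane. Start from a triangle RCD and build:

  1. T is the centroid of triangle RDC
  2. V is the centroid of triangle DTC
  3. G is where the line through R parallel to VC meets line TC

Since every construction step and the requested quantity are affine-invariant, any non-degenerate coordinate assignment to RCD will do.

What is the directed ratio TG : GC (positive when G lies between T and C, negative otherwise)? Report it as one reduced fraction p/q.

TG:GC = -3/4

Work in coordinates with R = (0, 0), C = (1, 0), D = (0, 1).
1. T is the centroid of triangle RDC ⇒ T = (1/3, 1/3)
2. V is the centroid of triangle DTC ⇒ V = (4/9, 4/9)
3. G is where the line through R parallel to VC meets line TC ⇒ G = (-5/3, 4/3)
G = T + t·(C−T) with t = -3, so TG:GC = t:(1−t) = -3:4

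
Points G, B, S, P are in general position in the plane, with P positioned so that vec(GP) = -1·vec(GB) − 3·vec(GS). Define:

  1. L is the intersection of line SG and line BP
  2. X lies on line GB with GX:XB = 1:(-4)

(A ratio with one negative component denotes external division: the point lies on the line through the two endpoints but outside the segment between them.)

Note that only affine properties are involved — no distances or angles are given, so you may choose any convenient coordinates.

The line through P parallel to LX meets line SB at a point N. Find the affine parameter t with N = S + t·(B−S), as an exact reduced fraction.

Set G = (0, 0), B = (1, 0), S = (0, 1), P = (-1, -3); any affine frame gives the same invariant.
1. L is the intersection of line SG and line BP ⇒ L = (0, -3/2)
2. X lies on line GB with GX:XB = 1:(-4) ⇒ X = (-1/3, 0)
through P parallel to LX: direction (-1/3, 3/2); meets SB at N = (-17/7, 24/7)
N = S + t·(B−S) with t = -17/7

t = -17/7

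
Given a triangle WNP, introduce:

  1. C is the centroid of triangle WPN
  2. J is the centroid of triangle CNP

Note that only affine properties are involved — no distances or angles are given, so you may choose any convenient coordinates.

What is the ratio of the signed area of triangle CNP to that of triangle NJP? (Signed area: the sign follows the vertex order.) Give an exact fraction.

Set W = (0, 0), N = (1, 0), P = (0, 1); any affine frame gives the same invariant.
1. C is the centroid of triangle WPN ⇒ C = (1/3, 1/3)
2. J is the centroid of triangle CNP ⇒ J = (4/9, 4/9)
2·[CNP] = 1/3, 2·[NJP] = -1/9
[CNP]:[NJP] = 1/3:-1/9 = -3

[CNP]:[NJP] = -3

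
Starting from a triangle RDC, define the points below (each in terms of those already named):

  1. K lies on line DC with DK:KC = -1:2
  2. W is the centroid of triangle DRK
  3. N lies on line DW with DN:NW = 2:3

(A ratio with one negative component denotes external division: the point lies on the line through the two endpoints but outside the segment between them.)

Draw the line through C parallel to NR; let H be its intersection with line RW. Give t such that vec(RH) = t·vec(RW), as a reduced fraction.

t = -5

Choose coordinates R = (0, 0), D = (1, 0), C = (0, 1).
1. K lies on line DC with DK:KC = -1:2 ⇒ K = (2, -1)
2. W is the centroid of triangle DRK ⇒ W = (1, -1/3)
3. N lies on line DW with DN:NW = 2:3 ⇒ N = (1, -2/15)
through C parallel to NR: direction (-1, 2/15); meets RW at H = (-5, 5/3)
H = R + t·(W−R) with t = -5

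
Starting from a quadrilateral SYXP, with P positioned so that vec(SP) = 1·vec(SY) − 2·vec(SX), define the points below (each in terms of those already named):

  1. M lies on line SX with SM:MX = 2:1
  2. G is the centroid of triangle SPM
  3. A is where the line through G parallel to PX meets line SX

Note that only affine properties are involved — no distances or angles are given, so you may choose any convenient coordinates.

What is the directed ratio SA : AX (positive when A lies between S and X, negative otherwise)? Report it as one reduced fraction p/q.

SA:AX = 5/4

Work in coordinates with S = (0, 0), Y = (1, 0), X = (0, 1), P = (1, -2).
1. M lies on line SX with SM:MX = 2:1 ⇒ M = (0, 2/3)
2. G is the centroid of triangle SPM ⇒ G = (1/3, -4/9)
3. A is where the line through G parallel to PX meets line SX ⇒ A = (0, 5/9)
A = S + t·(X−S) with t = 5/9, so SA:AX = t:(1−t) = 5/9:4/9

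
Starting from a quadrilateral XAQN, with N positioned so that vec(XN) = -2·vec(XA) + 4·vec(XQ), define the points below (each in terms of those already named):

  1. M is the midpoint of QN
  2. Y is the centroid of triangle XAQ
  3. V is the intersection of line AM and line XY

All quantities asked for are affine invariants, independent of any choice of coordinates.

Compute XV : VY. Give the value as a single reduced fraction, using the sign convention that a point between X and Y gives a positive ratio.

Set X = (0, 0), A = (1, 0), Q = (0, 1), N = (-2, 4); any affine frame gives the same invariant.
1. M is the midpoint of QN ⇒ M = (-1, 5/2)
2. Y is the centroid of triangle XAQ ⇒ Y = (1/3, 1/3)
3. V is the intersection of line AM and line XY ⇒ V = (5/9, 5/9)
V = X + t·(Y−X) with t = 5/3, so XV:VY = t:(1−t) = 5/3:-2/3

XV:VY = -5/2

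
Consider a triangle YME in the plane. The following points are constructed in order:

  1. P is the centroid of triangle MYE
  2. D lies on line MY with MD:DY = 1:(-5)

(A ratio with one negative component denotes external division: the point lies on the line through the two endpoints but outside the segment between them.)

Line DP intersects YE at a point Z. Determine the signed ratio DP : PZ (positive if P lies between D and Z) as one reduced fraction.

Work in coordinates with Y = (0, 0), M = (1, 0), E = (0, 1).
1. P is the centroid of triangle MYE ⇒ P = (1/3, 1/3)
2. D lies on line MY with MD:DY = 1:(-5) ⇒ D = (5/4, 0)
line DP meets YE at Z = (0, 5/11)
P = D + t·(Z−D) with t = 11/15, so DP:PZ = 11/15:4/15

DP:PZ = 11/4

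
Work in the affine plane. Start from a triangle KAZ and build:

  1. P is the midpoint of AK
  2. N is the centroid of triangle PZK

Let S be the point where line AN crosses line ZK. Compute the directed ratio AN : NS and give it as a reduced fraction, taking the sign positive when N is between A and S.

Assign K = (0, 0), A = (1, 0), Z = (0, 1) — the answer is frame-independent, so this choice is without loss of generality.
1. P is the midpoint of AK ⇒ P = (1/2, 0)
2. N is the centroid of triangle PZK ⇒ N = (1/6, 1/3)
line AN meets ZK at S = (0, 2/5)
N = A + t·(S−A) with t = 5/6, so AN:NS = 5/6:1/6

AN:NS = 5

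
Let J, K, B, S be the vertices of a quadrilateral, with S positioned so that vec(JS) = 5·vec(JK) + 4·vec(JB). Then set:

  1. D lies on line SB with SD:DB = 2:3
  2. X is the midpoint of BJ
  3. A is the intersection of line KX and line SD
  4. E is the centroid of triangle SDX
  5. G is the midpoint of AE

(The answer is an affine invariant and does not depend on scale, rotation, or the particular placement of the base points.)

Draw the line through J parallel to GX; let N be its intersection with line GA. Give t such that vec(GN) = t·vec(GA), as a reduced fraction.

t = -73/98

Set J = (0, 0), K = (1, 0), B = (0, 1), S = (5, 4); any affine frame gives the same invariant.
1. D lies on line SB with SD:DB = 2:3 ⇒ D = (3, 14/5)
2. X is the midpoint of BJ ⇒ X = (0, 1/2)
3. A is the intersection of line KX and line SD ⇒ A = (-5/11, 8/11)
4. E is the centroid of triangle SDX ⇒ E = (8/3, 73/30)
5. G is the midpoint of AE ⇒ G = (73/66, 1043/660)
through J parallel to GX: direction (-73/66, -713/660); meets GA at N = (4891/2156, 47771/21560)
N = G + t·(A−G) with t = -73/98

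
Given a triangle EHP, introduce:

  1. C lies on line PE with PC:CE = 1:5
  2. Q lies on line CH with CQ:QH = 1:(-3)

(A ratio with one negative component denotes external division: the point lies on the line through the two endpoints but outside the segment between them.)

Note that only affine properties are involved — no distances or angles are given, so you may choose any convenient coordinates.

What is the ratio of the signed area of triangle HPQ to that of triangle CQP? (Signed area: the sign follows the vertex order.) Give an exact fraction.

Choose coordinates E = (0, 0), H = (1, 0), P = (0, 1).
1. C lies on line PE with PC:CE = 1:5 ⇒ C = (0, 5/6)
2. Q lies on line CH with CQ:QH = 1:(-3) ⇒ Q = (-1/2, 5/4)
2·[HPQ] = 1/4, 2·[CQP] = -1/12
[HPQ]:[CQP] = 1/4:-1/12 = -3

[HPQ]:[CQP] = -3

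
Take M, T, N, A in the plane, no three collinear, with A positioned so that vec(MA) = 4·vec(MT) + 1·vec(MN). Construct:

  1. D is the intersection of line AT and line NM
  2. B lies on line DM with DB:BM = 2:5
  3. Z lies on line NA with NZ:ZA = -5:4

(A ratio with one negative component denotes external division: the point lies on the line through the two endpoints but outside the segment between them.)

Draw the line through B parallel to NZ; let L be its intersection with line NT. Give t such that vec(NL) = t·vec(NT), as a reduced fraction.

Set M = (0, 0), T = (1, 0), N = (0, 1), A = (4, 1); any affine frame gives the same invariant.
1. D is the intersection of line AT and line NM ⇒ D = (0, -1/3)
2. B lies on line DM with DB:BM = 2:5 ⇒ B = (0, -5/21)
3. Z lies on line NA with NZ:ZA = -5:4 ⇒ Z = (20, 1)
through B parallel to NZ: direction (20, 0); meets NT at L = (26/21, -5/21)
L = N + t·(T−N) with t = 26/21

t = 26/21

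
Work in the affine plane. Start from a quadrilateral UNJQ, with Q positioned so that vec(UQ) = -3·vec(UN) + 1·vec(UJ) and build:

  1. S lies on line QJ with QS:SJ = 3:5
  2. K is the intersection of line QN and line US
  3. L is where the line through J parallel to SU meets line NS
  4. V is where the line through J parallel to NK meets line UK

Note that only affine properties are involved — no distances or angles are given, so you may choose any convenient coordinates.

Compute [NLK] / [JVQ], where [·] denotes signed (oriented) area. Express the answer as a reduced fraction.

[NLK]:[JVQ] = -7/40

Work in coordinates with U = (0, 0), N = (1, 0), J = (0, 1), Q = (-3, 1).
1. S lies on line QJ with QS:SJ = 3:5 ⇒ S = (-15/8, 1)
2. K is the intersection of line QN and line US ⇒ K = (-15/17, 8/17)
3. L is where the line through J parallel to SU meets line NS ⇒ L = (225/64, -7/8)
4. V is where the line through J parallel to NK meets line UK ⇒ V = (-60/17, 32/17)
2·[NLK] = -63/136, 2·[JVQ] = 45/17
[NLK]:[JVQ] = -63/136:45/17 = -7/40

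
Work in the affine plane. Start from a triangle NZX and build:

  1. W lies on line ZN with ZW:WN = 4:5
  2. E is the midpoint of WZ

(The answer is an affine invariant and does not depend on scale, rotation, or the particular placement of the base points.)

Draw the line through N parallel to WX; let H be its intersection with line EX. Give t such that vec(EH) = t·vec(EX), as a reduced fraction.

Choose coordinates N = (0, 0), Z = (1, 0), X = (0, 1).
1. W lies on line ZN with ZW:WN = 4:5 ⇒ W = (5/9, 0)
2. E is the midpoint of WZ ⇒ E = (7/9, 0)
through N parallel to WX: direction (-5/9, 1); meets EX at H = (-35/18, 7/2)
H = E + t·(X−E) with t = 7/2

t = 7/2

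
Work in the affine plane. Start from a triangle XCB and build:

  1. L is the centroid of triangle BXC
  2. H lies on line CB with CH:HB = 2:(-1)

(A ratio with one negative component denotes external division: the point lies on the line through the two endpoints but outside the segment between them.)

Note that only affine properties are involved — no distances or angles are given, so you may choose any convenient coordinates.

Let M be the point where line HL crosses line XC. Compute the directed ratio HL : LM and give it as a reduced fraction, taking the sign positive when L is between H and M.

HL:LM = 5

Work in coordinates with X = (0, 0), C = (1, 0), B = (0, 1).
1. L is the centroid of triangle BXC ⇒ L = (1/3, 1/3)
2. H lies on line CB with CH:HB = 2:(-1) ⇒ H = (-1, 2)
line HL meets XC at M = (3/5, 0)
L = H + t·(M−H) with t = 5/6, so HL:LM = 5/6:1/6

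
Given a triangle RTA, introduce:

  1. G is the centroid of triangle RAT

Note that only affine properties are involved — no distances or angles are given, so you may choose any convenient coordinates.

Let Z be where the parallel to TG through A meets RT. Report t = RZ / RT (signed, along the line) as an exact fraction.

t = 2

Choose coordinates R = (0, 0), T = (1, 0), A = (0, 1).
1. G is the centroid of triangle RAT ⇒ G = (1/3, 1/3)
through A parallel to TG: direction (-2/3, 1/3); meets RT at Z = (2, 0)
Z = R + t·(T−R) with t = 2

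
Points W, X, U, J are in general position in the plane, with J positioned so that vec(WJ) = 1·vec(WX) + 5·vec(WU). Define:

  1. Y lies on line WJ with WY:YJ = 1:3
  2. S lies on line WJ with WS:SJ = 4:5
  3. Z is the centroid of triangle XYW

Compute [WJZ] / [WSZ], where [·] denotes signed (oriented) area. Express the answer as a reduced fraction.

Set W = (0, 0), X = (1, 0), U = (0, 1), J = (1, 5); any affine frame gives the same invariant.
1. Y lies on line WJ with WY:YJ = 1:3 ⇒ Y = (1/4, 5/4)
2. S lies on line WJ with WS:SJ = 4:5 ⇒ S = (4/9, 20/9)
3. Z is the centroid of triangle XYW ⇒ Z = (5/12, 5/12)
2·[WJZ] = -5/3, 2·[WSZ] = -20/27
[WJZ]:[WSZ] = -5/3:-20/27 = 9/4

[WJZ]:[WSZ] = 9/4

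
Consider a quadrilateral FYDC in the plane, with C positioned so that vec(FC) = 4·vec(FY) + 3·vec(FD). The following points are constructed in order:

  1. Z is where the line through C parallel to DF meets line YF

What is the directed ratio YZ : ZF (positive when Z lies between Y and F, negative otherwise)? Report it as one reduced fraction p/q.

YZ:ZF = -3/4

Work in coordinates with F = (0, 0), Y = (1, 0), D = (0, 1), C = (4, 3).
1. Z is where the line through C parallel to DF meets line YF ⇒ Z = (4, 0)
Z = Y + t·(F−Y) with t = -3, so YZ:ZF = t:(1−t) = -3:4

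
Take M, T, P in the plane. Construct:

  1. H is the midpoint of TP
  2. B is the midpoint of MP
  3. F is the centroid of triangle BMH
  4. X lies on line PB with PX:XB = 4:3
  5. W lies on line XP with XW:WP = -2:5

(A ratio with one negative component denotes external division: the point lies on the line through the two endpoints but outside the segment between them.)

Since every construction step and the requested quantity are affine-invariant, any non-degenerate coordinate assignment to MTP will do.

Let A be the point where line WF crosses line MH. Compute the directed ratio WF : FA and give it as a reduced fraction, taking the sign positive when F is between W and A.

WF:FA = 15/7

Set M = (0, 0), T = (1, 0), P = (0, 1); any affine frame gives the same invariant.
1. H is the midpoint of TP ⇒ H = (1/2, 1/2)
2. B is the midpoint of MP ⇒ B = (0, 1/2)
3. F is the centroid of triangle BMH ⇒ F = (1/6, 1/3)
4. X lies on line PB with PX:XB = 4:3 ⇒ X = (0, 5/7)
5. W lies on line XP with XW:WP = -2:5 ⇒ W = (0, 11/21)
line WF meets MH at A = (11/45, 11/45)
F = W + t·(A−W) with t = 15/22, so WF:FA = 15/22:7/22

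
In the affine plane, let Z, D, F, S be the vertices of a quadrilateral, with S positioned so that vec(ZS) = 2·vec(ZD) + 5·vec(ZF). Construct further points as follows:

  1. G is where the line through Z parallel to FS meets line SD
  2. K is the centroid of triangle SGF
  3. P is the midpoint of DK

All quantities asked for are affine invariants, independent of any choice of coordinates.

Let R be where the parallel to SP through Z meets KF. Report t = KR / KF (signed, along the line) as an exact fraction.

Assign Z = (0, 0), D = (1, 0), F = (0, 1), S = (2, 5) — the answer is frame-independent, so this choice is without loss of generality.
1. G is where the line through Z parallel to FS meets line SD ⇒ G = (5/3, 10/3)
2. K is the centroid of triangle SGF ⇒ K = (11/9, 28/9)
3. P is the midpoint of DK ⇒ P = (10/9, 14/9)
through Z parallel to SP: direction (-8/9, -31/9); meets KF at R = (88/189, 341/189)
R = K + t·(F−K) with t = 13/21

t = 13/21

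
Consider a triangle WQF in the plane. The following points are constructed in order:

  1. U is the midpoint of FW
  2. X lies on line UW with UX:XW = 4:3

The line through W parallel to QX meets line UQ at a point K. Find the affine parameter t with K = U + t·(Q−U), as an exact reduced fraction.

Choose coordinates W = (0, 0), Q = (1, 0), F = (0, 1).
1. U is the midpoint of FW ⇒ U = (0, 1/2)
2. X lies on line UW with UX:XW = 4:3 ⇒ X = (0, 3/14)
through W parallel to QX: direction (-1, 3/14); meets UQ at K = (7/4, -3/8)
K = U + t·(Q−U) with t = 7/4

t = 7/4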